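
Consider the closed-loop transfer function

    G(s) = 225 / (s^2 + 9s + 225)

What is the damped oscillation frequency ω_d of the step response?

ω_d ≈ 14.31 rad/s

Comparing s^2 + 9s + 225 to s^2 + 2ζωₙs + ωₙ²: ωₙ = 15 rad/s and ζ = 9/(2·15) = 0.3.
ζωₙ = 9/2 = 4.5, so ω_d = ωₙ√(1−ζ²) = √(ωₙ² − (ζωₙ)²) = √(225 − 4.5²) = √204.75 ≈ 14.31 rad/s.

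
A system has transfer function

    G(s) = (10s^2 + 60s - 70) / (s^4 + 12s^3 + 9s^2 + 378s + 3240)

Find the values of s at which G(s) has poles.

s = 3 ± 6j, -6, -12

The poles are the roots of the denominator s^4 + 12s^3 + 9s^2 + 378s + 3240 = 0.
Trying s = -6: the polynomial evaluates to 0, so (s + 6) is a factor.
Dividing out leaves s^3 + 6s^2 - 27s + 540 = 0.
This factors further as (s^2 - 6s + 45)(s + 12) = 0.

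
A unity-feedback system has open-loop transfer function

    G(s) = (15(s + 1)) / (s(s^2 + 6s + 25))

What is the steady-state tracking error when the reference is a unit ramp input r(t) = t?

e_ss = 1.667

G(s) has one pole at the origin.
This is a Type 1 system. Kv = lim_{s→0} s·G(s) = 15/25 = 3/5.
e_ss = 1/Kv = 1/(3/5) = 5/3 ≈ 1.667.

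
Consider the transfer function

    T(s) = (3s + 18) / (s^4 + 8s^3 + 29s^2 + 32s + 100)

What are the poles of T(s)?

The poles are the roots of the denominator s^4 + 8s^3 + 29s^2 + 32s + 100 = 0.
No real roots exist; factor into two real quadratics: (s^2 + 4)(s^2 + 8s + 25) = 0.
Each quadratic gives a conjugate pair via the quadratic formula.

s = 2j, -2j, -4 + 3j, -4 - 3j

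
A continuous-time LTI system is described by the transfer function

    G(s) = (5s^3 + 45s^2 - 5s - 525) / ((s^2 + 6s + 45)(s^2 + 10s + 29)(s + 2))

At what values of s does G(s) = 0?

s = -5, 3, -7

Set the numerator to zero: 5s^3 + 45s^2 - 5s - 525 = 0, i.e. 5·(s^3 + 9s^2 - s - 105) = 0.
Factoring: (s + 5)(s - 3)(s + 7) = 0.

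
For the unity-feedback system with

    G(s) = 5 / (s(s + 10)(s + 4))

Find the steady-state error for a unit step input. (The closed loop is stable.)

e_ss = 0

G(s) has one pole at the origin.
This is a Type 1 system; for a step input the steady-state error is zero.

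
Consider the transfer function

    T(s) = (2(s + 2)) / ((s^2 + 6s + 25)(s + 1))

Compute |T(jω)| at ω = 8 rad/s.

Substitute s = j8: numerator = 4 + j16, denominator = -423 - j264.
|T(j8)| = |4 + j16| / |-423 - j264| = 16.492 / 498.62 ≈ 0.03308.

|T(j8)| ≈ 0.03308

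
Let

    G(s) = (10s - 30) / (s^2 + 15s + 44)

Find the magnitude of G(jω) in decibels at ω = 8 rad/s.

|G(j8)|_dB ≈ -3.07 dB

Substitute s = j8: numerator = -30 + j80, denominator = -20 + j120.
|G(j8)| = |-30 + j80| / |-20 + j120| = 85.440 / 121.66 ≈ 0.7023.
In decibels: 20·log₁₀(0.7023) ≈ -3.07 dB.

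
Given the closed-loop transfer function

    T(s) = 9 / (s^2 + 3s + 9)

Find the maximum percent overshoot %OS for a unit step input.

%OS ≈ 16.3%

Comparing s^2 + 3s + 9 to s^2 + 2ζωₙs + ωₙ²: ωₙ = 3 rad/s and ζ = 3/(2·3) = 0.5.
%OS = 100·exp(−πζ/√(1−ζ²)) = 100·exp(−π·0.5/√(1−0.5²)) ≈ 16.3%.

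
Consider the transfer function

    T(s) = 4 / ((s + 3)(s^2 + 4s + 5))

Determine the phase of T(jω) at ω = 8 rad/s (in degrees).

At s = j8: numerator = 4, denominator = -433 - j376.
∠T = ∠num − ∠den = 0° − (-139.03°) = 139.0°.

∠T(j8) ≈ 139.0°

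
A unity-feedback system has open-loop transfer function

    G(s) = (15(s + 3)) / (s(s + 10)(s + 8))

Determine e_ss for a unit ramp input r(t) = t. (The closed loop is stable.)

G(s) has one pole at the origin.
This is a Type 1 system. Kv = lim_{s→0} s·G(s) = 45/80 = 9/16.
e_ss = 1/Kv = 1/(9/16) = 16/9 ≈ 1.778.

e_ss = 1.778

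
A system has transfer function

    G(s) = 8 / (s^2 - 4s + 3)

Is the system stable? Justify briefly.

The denominator s^2 - 4s + 3 factors as (s - 1)(s - 3), giving poles at s = 1, 3.
Since the pole(s) at s = 1, 3 lie in the right half-plane, the system is unstable.

unstable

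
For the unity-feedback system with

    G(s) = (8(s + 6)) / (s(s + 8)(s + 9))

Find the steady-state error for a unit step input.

G(s) has one pole at the origin.
This is a Type 1 system; for a step input the steady-state error is zero.

e_ss = 0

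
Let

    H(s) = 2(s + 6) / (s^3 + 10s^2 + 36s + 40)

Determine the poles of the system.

s = -4 ± 2j, -2

The poles are the roots of the denominator s^3 + 10s^2 + 36s + 40 = 0.
Trying s = -2: the polynomial evaluates to 0, so (s + 2) is a factor.
Dividing out leaves s^2 + 8s + 20 = 0.
The quadratic formula then gives s = -4 ± 2j.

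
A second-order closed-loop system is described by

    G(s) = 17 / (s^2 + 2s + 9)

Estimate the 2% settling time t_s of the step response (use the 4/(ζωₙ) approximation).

Comparing s^2 + 2s + 9 to s^2 + 2ζωₙs + ωₙ²: ωₙ = 3 rad/s and ζ = 2/(2·3) ≈ 0.3333.
ζωₙ = 2/2 = 1, so t_s ≈ 4/(ζωₙ) = 4/1 = 4 s.

t_s ≈ 4 s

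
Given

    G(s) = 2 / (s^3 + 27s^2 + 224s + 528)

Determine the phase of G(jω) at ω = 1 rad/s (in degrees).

At s = j1: numerator = 2, denominator = 501 + j223.
∠G = ∠num − ∠den = 0° − (23.994°) = -23.99°.

∠G(j1) ≈ -23.99°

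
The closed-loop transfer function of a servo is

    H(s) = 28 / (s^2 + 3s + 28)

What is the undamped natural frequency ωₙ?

Compare the denominator to the standard form s^2 + 2ζωₙs + ωₙ².
ωₙ² = 28, so ωₙ = √28 ≈ 5.292 rad/s.

ωₙ ≈ 5.292 rad/s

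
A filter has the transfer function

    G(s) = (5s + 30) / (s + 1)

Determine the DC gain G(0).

Set s = 0: G(0) = (30) / (1) = 30.

G(0) = 30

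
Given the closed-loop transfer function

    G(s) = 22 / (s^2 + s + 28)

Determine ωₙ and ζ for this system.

ωₙ ≈ 5.292 rad/s, ζ ≈ 0.09449

Compare the denominator to the standard form s^2 + 2ζωₙs + ωₙ².
ωₙ² = 28, so ωₙ = √28 ≈ 5.292 rad/s.
2ζωₙ = 1, so ζ = 1/(2·√28) ≈ 0.09449.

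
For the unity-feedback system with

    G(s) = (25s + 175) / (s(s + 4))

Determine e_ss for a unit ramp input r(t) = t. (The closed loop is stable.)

G(s) has one pole at the origin.
This is a Type 1 system. Kv = lim_{s→0} s·G(s) = 175/4.
e_ss = 1/Kv = 1/(175/4) = 4/175 ≈ 0.02286.

e_ss = 0.02286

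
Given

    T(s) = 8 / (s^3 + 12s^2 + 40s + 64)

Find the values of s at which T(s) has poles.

s = -2 ± 2j, -8

The poles are the roots of the denominator s^3 + 12s^2 + 40s + 64 = 0.
Trying s = -8: the polynomial evaluates to 0, so (s + 8) is a factor.
Dividing out leaves s^2 + 4s + 8 = 0.
The quadratic formula then gives s = -2 ± 2j.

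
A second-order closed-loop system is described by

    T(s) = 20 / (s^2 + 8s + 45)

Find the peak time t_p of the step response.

t_p ≈ 0.5834 s

Comparing s^2 + 8s + 45 to s^2 + 2ζωₙs + ωₙ²: ωₙ = √45 ≈ 6.708 rad/s and ζ = 8/(2·√45) ≈ 0.5963.
ζωₙ = 8/2 = 4, so ω_d = ωₙ√(1−ζ²) = √(ωₙ² − (ζωₙ)²) = √(45 − 4²) = √29 ≈ 5.385 rad/s.
t_p = π/ω_d = π/5.385 ≈ 0.5834 s.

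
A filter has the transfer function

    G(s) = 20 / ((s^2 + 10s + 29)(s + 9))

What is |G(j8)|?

Substitute s = j8: numerator = 20, denominator = -955 + j440.
|G(j8)| = |20| / |-955 + j440| = 20 / 1051.5 ≈ 0.01902.

|G(j8)| ≈ 0.01902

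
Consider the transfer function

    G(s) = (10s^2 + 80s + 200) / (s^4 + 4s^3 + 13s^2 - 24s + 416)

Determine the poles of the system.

The poles are the roots of the denominator s^4 + 4s^3 + 13s^2 - 24s + 416 = 0.
No real roots exist; factor into two real quadratics: (s^2 - 4s + 13)(s^2 + 8s + 32) = 0.
Each quadratic gives a conjugate pair via the quadratic formula.

s = 2 + 3j, 2 - 3j, -4 + 4j, -4 - 4j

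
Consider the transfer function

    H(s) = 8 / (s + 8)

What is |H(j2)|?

|H(j2)| ≈ 0.9701

Substitute s = j2: numerator = 8, denominator = 8 + j2.
|H(j2)| = |8| / |8 + j2| = 8 / 8.2462 ≈ 0.9701.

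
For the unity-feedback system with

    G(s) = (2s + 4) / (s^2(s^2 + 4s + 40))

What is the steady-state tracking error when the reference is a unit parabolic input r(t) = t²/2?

e_ss = 10

G(s) has 2 poles at the origin.
This is a Type 2 system. Ka = lim_{s→0} s^2·G(s) = 4/40 = 1/10.
e_ss = 1/Ka = 1/(1/10) = 10.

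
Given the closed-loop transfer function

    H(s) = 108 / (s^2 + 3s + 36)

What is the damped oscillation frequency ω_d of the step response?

Comparing s^2 + 3s + 36 to s^2 + 2ζωₙs + ωₙ²: ωₙ = 6 rad/s and ζ = 3/(2·6) = 0.25.
ζωₙ = 3/2 = 1.5, so ω_d = ωₙ√(1−ζ²) = √(ωₙ² − (ζωₙ)²) = √(36 − 1.5²) = √33.75 ≈ 5.809 rad/s.

ω_d ≈ 5.809 rad/s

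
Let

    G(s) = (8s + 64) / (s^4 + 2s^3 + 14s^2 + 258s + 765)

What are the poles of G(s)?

The poles are the roots of the denominator s^4 + 2s^3 + 14s^2 + 258s + 765 = 0.
No real roots exist; factor into two real quadratics: (s^2 - 6s + 45)(s^2 + 8s + 17) = 0.
Each quadratic gives a conjugate pair via the quadratic formula.

s = 3 ± 6j, -4 ± j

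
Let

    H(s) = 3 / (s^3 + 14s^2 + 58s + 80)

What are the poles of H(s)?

The poles are the roots of the denominator s^3 + 14s^2 + 58s + 80 = 0.
Trying s = -8: the polynomial evaluates to 0, so (s + 8) is a factor.
Dividing out leaves s^2 + 6s + 10 = 0.
The quadratic formula then gives s = -3 ± 1j.

s = -3 + j, -3 - j, -8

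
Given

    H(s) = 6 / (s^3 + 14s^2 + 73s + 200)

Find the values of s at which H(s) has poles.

s = -3 ± 4j, -8

The poles are the roots of the denominator s^3 + 14s^2 + 73s + 200 = 0.
Trying s = -8: the polynomial evaluates to 0, so (s + 8) is a factor.
Dividing out leaves s^2 + 6s + 25 = 0.
The quadratic formula then gives s = -3 ± 4j.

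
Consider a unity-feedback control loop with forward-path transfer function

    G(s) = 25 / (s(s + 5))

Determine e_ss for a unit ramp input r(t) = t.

G(s) has one pole at the origin.
This is a Type 1 system. Kv = lim_{s→0} s·G(s) = 25/5 = 5.
e_ss = 1/Kv = 1/(5) = 1/5 ≈ 0.2000.

e_ss = 0.2000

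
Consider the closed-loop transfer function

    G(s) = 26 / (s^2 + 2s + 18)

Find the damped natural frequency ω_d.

ω_d ≈ 4.123 rad/s

Comparing s^2 + 2s + 18 to s^2 + 2ζωₙs + ωₙ²: ωₙ = √18 ≈ 4.243 rad/s and ζ = 2/(2·√18) ≈ 0.2357.
ζωₙ = 2/2 = 1, so ω_d = ωₙ√(1−ζ²) = √(ωₙ² − (ζωₙ)²) = √(18 − 1²) = √17 ≈ 4.123 rad/s.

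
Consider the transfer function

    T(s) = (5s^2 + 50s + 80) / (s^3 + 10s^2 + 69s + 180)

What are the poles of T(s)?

s = -3 ± 6j, -4

The poles are the roots of the denominator s^3 + 10s^2 + 69s + 180 = 0.
Trying s = -4: the polynomial evaluates to 0, so (s + 4) is a factor.
Dividing out leaves s^2 + 6s + 45 = 0.
The quadratic formula then gives s = -3 ± 6j.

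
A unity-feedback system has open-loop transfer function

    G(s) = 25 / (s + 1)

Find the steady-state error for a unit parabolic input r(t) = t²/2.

e_ss = ∞

G(s) has no poles at the origin.
This is a Type 0 system; Ka = lim_{s→0} s^2·G(s) = 0, so the steady-state error for a parabola input is infinite.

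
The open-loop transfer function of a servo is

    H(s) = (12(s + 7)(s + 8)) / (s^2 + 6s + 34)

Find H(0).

Set s = 0: H(0) = (672) / (34) = 336/17.

H(0) = 336/17 ≈ 19.76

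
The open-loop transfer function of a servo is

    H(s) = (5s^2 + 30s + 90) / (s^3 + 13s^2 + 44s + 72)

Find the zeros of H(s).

Set the numerator to zero: 5s^2 + 30s + 90 = 0, i.e. 5·(s^2 + 6s + 18) = 0.
Factoring: (s^2 + 6s + 18) = 0.

s = -3 ± 3j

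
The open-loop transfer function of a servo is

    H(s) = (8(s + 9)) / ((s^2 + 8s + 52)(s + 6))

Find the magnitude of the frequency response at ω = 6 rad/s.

Substitute s = j6: numerator = 72 + j48, denominator = -192 + j384.
|H(j6)| = |72 + j48| / |-192 + j384| = 86.533 / 429.33 ≈ 0.2016.

|H(j6)| ≈ 0.2016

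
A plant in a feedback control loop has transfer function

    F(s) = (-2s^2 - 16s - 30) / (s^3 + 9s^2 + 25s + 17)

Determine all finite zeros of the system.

Set the numerator to zero: -2s^2 - 16s - 30 = 0, i.e. -2·(s^2 + 8s + 15) = 0.
Factoring: (s + 5)(s + 3) = 0.

s = -5, -3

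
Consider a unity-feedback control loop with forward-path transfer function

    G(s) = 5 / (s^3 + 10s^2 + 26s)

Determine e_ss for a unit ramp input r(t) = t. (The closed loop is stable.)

e_ss = 5.200

G(s) has one pole at the origin.
This is a Type 1 system. Kv = lim_{s→0} s·G(s) = 5/26.
e_ss = 1/Kv = 1/(5/26) = 26/5 ≈ 5.200.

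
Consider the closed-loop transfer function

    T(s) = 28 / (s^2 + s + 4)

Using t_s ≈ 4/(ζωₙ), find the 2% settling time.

t_s ≈ 8 s

Comparing s^2 + s + 4 to s^2 + 2ζωₙs + ωₙ²: ωₙ = 2 rad/s and ζ = 1/(2·2) = 0.25.
ζωₙ = 1/2 = 0.5, so t_s ≈ 4/(ζωₙ) = 4/0.5 = 8 s.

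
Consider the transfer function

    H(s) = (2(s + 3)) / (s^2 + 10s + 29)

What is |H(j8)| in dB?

Substitute s = j8: numerator = 6 + j16, denominator = -35 + j80.
|H(j8)| = |6 + j16| / |-35 + j80| = 17.088 / 87.321 ≈ 0.1957.
In decibels: 20·log₁₀(0.1957) ≈ -14.2 dB.

|H(j8)|_dB ≈ -14.2 dB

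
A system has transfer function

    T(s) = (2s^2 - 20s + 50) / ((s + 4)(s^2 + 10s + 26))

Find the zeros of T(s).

s = 5, 5

Set the numerator to zero: 2s^2 - 20s + 50 = 0, i.e. 2·(s^2 - 10s + 25) = 0.
Factoring: (s - 5)^2 = 0.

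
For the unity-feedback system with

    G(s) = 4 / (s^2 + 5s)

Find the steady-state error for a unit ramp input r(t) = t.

e_ss = 1.250

G(s) has one pole at the origin.
This is a Type 1 system. Kv = lim_{s→0} s·G(s) = 4/5.
e_ss = 1/Kv = 1/(4/5) = 5/4 ≈ 1.250.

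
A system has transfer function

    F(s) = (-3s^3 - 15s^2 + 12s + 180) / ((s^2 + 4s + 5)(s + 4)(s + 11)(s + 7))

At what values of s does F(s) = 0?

Set the numerator to zero: -3s^3 - 15s^2 + 12s + 180 = 0, i.e. -3·(s^3 + 5s^2 - 4s - 60) = 0.
Factoring: (s^2 + 8s + 20)(s - 3) = 0.

s = -4 + 2j, -4 - 2j, 3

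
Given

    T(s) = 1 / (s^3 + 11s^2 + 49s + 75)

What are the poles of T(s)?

The poles are the roots of the denominator s^3 + 11s^2 + 49s + 75 = 0.
Trying s = -3: the polynomial evaluates to 0, so (s + 3) is a factor.
Dividing out leaves s^2 + 8s + 25 = 0.
The quadratic formula then gives s = -4 ± 3j.

s = -3, -4 ± 3j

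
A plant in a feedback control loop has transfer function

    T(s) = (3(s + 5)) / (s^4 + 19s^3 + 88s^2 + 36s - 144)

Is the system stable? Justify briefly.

unstable

The denominator s^4 + 19s^3 + 88s^2 + 36s - 144 factors as (s + 6)(s + 2)(s - 1)(s + 12), giving poles at s = -6, -2, 1, -12.
Since the pole(s) at s = 1 lie in the right half-plane, the system is unstable.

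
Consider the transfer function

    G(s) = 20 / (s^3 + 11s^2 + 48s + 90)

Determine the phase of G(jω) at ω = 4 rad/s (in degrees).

∠G(j4) ≈ -123.9°

At s = j4: numerator = 20, denominator = -86 + j128.
∠G = ∠num − ∠den = 0° − (123.90°) = -123.9°.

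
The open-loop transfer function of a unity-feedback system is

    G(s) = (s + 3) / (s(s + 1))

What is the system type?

Type 1

The denominator has 1 factor of s at the origin (free integrator), so this is a Type 1 system.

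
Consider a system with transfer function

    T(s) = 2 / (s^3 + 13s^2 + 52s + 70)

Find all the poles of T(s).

The poles are the roots of the denominator s^3 + 13s^2 + 52s + 70 = 0.
Trying s = -7: the polynomial evaluates to 0, so (s + 7) is a factor.
Dividing out leaves s^2 + 6s + 10 = 0.
The quadratic formula then gives s = -3 ± 1j.

s = -3 + j, -3 - j, -7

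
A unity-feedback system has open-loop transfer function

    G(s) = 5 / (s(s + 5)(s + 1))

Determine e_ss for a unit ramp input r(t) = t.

G(s) has one pole at the origin.
This is a Type 1 system. Kv = lim_{s→0} s·G(s) = 5/5 = 1.
e_ss = 1/Kv = 1/(1) = 1.

e_ss = 1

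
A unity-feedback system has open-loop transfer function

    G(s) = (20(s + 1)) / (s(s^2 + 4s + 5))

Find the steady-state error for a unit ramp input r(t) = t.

G(s) has one pole at the origin.
This is a Type 1 system. Kv = lim_{s→0} s·G(s) = 20/5 = 4.
e_ss = 1/Kv = 1/(4) = 1/4 ≈ 0.2500.

e_ss = 0.2500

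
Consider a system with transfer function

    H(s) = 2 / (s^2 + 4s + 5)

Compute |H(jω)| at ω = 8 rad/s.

|H(j8)| ≈ 0.02980

Substitute s = j8: numerator = 2, denominator = -59 + j32.
|H(j8)| = |2| / |-59 + j32| = 2 / 67.119 ≈ 0.02980.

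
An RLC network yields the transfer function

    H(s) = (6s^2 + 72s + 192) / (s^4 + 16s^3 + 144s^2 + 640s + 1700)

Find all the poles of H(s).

The poles are the roots of the denominator s^4 + 16s^3 + 144s^2 + 640s + 1700 = 0.
No real roots exist; factor into two real quadratics: (s^2 + 6s + 34)(s^2 + 10s + 50) = 0.
Each quadratic gives a conjugate pair via the quadratic formula.

s = -3 + 5j, -3 - 5j, -5 + 5j, -5 - 5j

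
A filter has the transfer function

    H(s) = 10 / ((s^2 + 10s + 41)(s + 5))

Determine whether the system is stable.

The poles can be read from the denominator factors: s = -5 + 4j, -5 - 4j, -5.
Since all poles lie strictly in the left half-plane, the system is stable.

stable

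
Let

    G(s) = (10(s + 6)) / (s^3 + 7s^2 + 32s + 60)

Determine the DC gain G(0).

Set s = 0: G(0) = (60) / (60) = 1.

G(0) = 1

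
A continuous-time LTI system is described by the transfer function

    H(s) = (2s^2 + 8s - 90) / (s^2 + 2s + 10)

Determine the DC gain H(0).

H(0) = -9

Set s = 0: H(0) = (-90) / (10) = -9.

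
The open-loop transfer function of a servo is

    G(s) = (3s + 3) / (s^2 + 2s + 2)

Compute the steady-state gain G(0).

G(0) = 3/2 ≈ 1.500

Set s = 0: G(0) = (3) / (2) = 3/2.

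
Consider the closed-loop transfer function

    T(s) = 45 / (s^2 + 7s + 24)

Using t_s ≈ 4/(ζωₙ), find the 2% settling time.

Comparing s^2 + 7s + 24 to s^2 + 2ζωₙs + ωₙ²: ωₙ = √24 ≈ 4.899 rad/s and ζ = 7/(2·√24) ≈ 0.7144.
ζωₙ = 7/2 = 3.5, so t_s ≈ 4/(ζωₙ) = 4/3.5 ≈ 1.143 s.

t_s ≈ 1.143 s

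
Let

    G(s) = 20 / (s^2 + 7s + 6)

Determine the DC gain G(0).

G(0) = 10/3 ≈ 3.333

Set s = 0: G(0) = (20) / (6) = 10/3.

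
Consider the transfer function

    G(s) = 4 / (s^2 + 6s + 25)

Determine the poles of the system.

s = -3 ± 4j

The poles are the roots of the denominator s^2 + 6s + 25 = 0.
Using the quadratic formula: s = (-6 ± √(-64))/2 = -3 ± 4j.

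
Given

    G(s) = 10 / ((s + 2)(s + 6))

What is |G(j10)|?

Substitute s = j10: numerator = 10, denominator = -88 + j80.
|G(j10)| = |10| / |-88 + j80| = 10 / 118.93 ≈ 0.08408.

|G(j10)| ≈ 0.08408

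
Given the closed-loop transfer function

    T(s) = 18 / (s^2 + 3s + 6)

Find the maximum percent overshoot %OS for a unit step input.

%OS ≈ 8.77%

Comparing s^2 + 3s + 6 to s^2 + 2ζωₙs + ωₙ²: ωₙ = √6 ≈ 2.449 rad/s and ζ = 3/(2·√6) ≈ 0.6124.
%OS = 100·exp(−πζ/√(1−ζ²)) = 100·exp(−π·0.6124/√(1−0.6124²)) ≈ 8.77%.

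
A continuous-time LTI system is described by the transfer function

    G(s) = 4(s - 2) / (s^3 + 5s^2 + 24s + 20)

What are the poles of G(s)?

s = -1, -2 + 4j, -2 - 4j

The poles are the roots of the denominator s^3 + 5s^2 + 24s + 20 = 0.
Trying s = -1: the polynomial evaluates to 0, so (s + 1) is a factor.
Dividing out leaves s^2 + 4s + 20 = 0.
The quadratic formula then gives s = -2 ± 4j.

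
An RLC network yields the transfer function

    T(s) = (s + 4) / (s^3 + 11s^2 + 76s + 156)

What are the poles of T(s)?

The poles are the roots of the denominator s^3 + 11s^2 + 76s + 156 = 0.
Trying s = -3: the polynomial evaluates to 0, so (s + 3) is a factor.
Dividing out leaves s^2 + 8s + 52 = 0.
The quadratic formula then gives s = -4 ± 6j.

s = -4 ± 6j, -3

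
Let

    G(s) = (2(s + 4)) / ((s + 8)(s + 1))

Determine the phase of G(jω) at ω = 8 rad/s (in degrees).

At s = j8: numerator = 8 + j16, denominator = -56 + j72.
∠G = ∠num − ∠den = 63.435° − (127.87°) = -64.44°.

∠G(j8) ≈ -64.44°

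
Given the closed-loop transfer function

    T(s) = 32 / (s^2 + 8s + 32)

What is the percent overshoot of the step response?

Comparing s^2 + 8s + 32 to s^2 + 2ζωₙs + ωₙ²: ωₙ = √32 ≈ 5.657 rad/s and ζ = 8/(2·√32) ≈ 0.7071.
%OS = 100·exp(−πζ/√(1−ζ²)) = 100·exp(−π·0.7071/√(1−0.7071²)) ≈ 4.32%.

%OS ≈ 4.32%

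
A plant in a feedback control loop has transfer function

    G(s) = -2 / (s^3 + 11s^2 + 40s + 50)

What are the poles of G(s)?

s = -3 + j, -3 - j, -5

The poles are the roots of the denominator s^3 + 11s^2 + 40s + 50 = 0.
Trying s = -5: the polynomial evaluates to 0, so (s + 5) is a factor.
Dividing out leaves s^2 + 6s + 10 = 0.
The quadratic formula then gives s = -3 ± 1j.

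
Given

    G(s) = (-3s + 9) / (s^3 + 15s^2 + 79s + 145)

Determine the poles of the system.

The poles are the roots of the denominator s^3 + 15s^2 + 79s + 145 = 0.
Trying s = -5: the polynomial evaluates to 0, so (s + 5) is a factor.
Dividing out leaves s^2 + 10s + 29 = 0.
The quadratic formula then gives s = -5 ± 2j.

s = -5 ± 2j, -5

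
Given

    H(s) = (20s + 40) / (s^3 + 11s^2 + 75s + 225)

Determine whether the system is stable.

stable

The denominator s^3 + 11s^2 + 75s + 225 factors as (s^2 + 6s + 45)(s + 5), giving poles at s = -3 ± 6j, -5.
Since all poles lie strictly in the left half-plane, the system is stable.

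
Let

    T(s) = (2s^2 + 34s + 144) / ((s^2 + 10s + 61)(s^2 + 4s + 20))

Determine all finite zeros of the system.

Set the numerator to zero: 2s^2 + 34s + 144 = 0, i.e. 2·(s^2 + 17s + 72) = 0.
Factoring: (s + 8)(s + 9) = 0.

s = -8, -9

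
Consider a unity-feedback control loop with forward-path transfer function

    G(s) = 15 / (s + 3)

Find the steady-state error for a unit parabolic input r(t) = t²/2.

e_ss = ∞

G(s) has no poles at the origin.
This is a Type 0 system; Ka = lim_{s→0} s^2·G(s) = 0, so the steady-state error for a parabola input is infinite.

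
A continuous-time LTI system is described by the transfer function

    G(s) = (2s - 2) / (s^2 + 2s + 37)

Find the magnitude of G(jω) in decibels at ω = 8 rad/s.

Substitute s = j8: numerator = -2 + j16, denominator = -27 + j16.
|G(j8)| = |-2 + j16| / |-27 + j16| = 16.125 / 31.385 ≈ 0.5138.
In decibels: 20·log₁₀(0.5138) ≈ -5.78 dB.

|G(j8)|_dB ≈ -5.78 dB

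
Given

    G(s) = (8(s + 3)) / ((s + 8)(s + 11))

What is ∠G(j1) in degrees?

At s = j1: numerator = 24 + j8, denominator = 87 + j19.
∠G = ∠num − ∠den = 18.435° − (12.319°) = 6.116°.

∠G(j1) ≈ 6.116°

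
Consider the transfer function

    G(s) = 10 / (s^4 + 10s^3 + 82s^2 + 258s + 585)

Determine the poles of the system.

The poles are the roots of the denominator s^4 + 10s^3 + 82s^2 + 258s + 585 = 0.
No real roots exist; factor into two real quadratics: (s^2 + 4s + 13)(s^2 + 6s + 45) = 0.
Each quadratic gives a conjugate pair via the quadratic formula.

s = -2 + 3j, -2 - 3j, -3 + 6j, -3 - 6j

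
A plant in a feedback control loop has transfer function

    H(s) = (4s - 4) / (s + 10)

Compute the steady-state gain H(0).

Set s = 0: H(0) = (-4) / (10) = -2/5.

H(0) = -2/5 ≈ -0.4000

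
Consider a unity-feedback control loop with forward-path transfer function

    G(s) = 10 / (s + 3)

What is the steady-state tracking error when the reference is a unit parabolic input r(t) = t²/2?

e_ss = ∞

G(s) has no poles at the origin.
This is a Type 0 system; Ka = lim_{s→0} s^2·G(s) = 0, so the steady-state error for a parabola input is infinite.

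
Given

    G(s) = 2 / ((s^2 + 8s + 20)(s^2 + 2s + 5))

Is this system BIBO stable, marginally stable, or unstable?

stable

The poles can be read from the denominator factors: s = -4 ± 2j, -1 ± 2j.
Since all poles lie strictly in the left half-plane, the system is stable.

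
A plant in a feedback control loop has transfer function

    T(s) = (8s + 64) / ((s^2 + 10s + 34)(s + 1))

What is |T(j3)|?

|T(j3)| ≈ 0.5535

Substitute s = j3: numerator = 64 + j24, denominator = -65 + j105.
|T(j3)| = |64 + j24| / |-65 + j105| = 68.352 / 123.49 ≈ 0.5535.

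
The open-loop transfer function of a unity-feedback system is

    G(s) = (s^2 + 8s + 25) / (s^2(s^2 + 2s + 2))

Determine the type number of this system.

Type 2

The denominator has 2 factors of s at the origin (free integrators), so this is a Type 2 system.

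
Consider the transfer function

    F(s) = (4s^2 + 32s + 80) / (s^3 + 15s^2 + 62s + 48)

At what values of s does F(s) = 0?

s = -4 + 2j, -4 - 2j

Set the numerator to zero: 4s^2 + 32s + 80 = 0, i.e. 4·(s^2 + 8s + 20) = 0.
Factoring: (s^2 + 8s + 20) = 0.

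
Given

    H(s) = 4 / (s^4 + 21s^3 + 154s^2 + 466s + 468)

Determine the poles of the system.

s = -5 + j, -5 - j, -9, -2

The poles are the roots of the denominator s^4 + 21s^3 + 154s^2 + 466s + 468 = 0.
Trying s = -9: the polynomial evaluates to 0, so (s + 9) is a factor.
Dividing out leaves s^3 + 12s^2 + 46s + 52 = 0.
This factors further as (s^2 + 10s + 26)(s + 2) = 0.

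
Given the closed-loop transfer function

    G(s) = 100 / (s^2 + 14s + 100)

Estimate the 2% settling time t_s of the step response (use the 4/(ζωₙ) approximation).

Comparing s^2 + 14s + 100 to s^2 + 2ζωₙs + ωₙ²: ωₙ = 10 rad/s and ζ = 14/(2·10) = 0.7.
ζωₙ = 14/2 = 7, so t_s ≈ 4/(ζωₙ) = 4/7 ≈ 0.5714 s.

t_s ≈ 0.5714 s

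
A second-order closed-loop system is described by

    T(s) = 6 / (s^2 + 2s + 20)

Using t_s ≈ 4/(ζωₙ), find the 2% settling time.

t_s ≈ 4 s

Comparing s^2 + 2s + 20 to s^2 + 2ζωₙs + ωₙ²: ωₙ = √20 ≈ 4.472 rad/s and ζ = 2/(2·√20) ≈ 0.2236.
ζωₙ = 2/2 = 1, so t_s ≈ 4/(ζωₙ) = 4/1 = 4 s.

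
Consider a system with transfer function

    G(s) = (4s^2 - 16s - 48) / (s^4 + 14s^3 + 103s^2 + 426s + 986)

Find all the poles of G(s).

The poles are the roots of the denominator s^4 + 14s^3 + 103s^2 + 426s + 986 = 0.
No real roots exist; factor into two real quadratics: (s^2 + 4s + 29)(s^2 + 10s + 34) = 0.
Each quadratic gives a conjugate pair via the quadratic formula.

s = -2 ± 5j, -5 ± 3j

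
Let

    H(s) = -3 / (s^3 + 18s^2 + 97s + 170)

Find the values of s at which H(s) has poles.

s = -4 + j, -4 - j, -10

The poles are the roots of the denominator s^3 + 18s^2 + 97s + 170 = 0.
Trying s = -10: the polynomial evaluates to 0, so (s + 10) is a factor.
Dividing out leaves s^2 + 8s + 17 = 0.
The quadratic formula then gives s = -4 ± 1j.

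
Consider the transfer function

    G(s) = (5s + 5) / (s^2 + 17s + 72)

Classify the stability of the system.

The denominator s^2 + 17s + 72 factors as (s + 8)(s + 9), giving poles at s = -8, -9.
Since all poles lie strictly in the left half-plane, the system is stable.

stable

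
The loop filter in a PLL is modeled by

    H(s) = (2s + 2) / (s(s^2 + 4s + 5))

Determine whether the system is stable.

marginally stable

The poles can be read from the denominator factors: s = 0, -2 + j, -2 - j.
Since the simple pole(s) at s = 0 lie on the jω-axis with none in the right half-plane, the system is marginally stable.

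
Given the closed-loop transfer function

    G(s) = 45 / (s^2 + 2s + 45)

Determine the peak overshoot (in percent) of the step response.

%OS ≈ 62.3%

Comparing s^2 + 2s + 45 to s^2 + 2ζωₙs + ωₙ²: ωₙ = √45 ≈ 6.708 rad/s and ζ = 2/(2·√45) ≈ 0.1491.
%OS = 100·exp(−πζ/√(1−ζ²)) = 100·exp(−π·0.1491/√(1−0.1491²)) ≈ 62.3%.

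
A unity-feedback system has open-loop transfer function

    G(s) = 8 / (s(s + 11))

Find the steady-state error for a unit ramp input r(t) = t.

e_ss = 1.375

G(s) has one pole at the origin.
This is a Type 1 system. Kv = lim_{s→0} s·G(s) = 8/11.
e_ss = 1/Kv = 1/(8/11) = 11/8 ≈ 1.375.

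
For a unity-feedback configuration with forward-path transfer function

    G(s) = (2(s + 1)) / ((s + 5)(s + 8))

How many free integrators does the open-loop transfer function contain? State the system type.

The denominator has no factor of s at the origin — no free integrator — so this is a Type 0 system.

Type 0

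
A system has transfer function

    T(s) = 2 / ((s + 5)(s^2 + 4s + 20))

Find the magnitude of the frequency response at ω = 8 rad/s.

Substitute s = j8: numerator = 2, denominator = -476 - j192.
|T(j8)| = |2| / |-476 - j192| = 2 / 513.26 ≈ 0.003897.

|T(j8)| ≈ 0.003897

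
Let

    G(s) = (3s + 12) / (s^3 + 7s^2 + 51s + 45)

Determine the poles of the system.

The poles are the roots of the denominator s^3 + 7s^2 + 51s + 45 = 0.
Trying s = -1: the polynomial evaluates to 0, so (s + 1) is a factor.
Dividing out leaves s^2 + 6s + 45 = 0.
The quadratic formula then gives s = -3 ± 6j.

s = -3 + 6j, -3 - 6j, -1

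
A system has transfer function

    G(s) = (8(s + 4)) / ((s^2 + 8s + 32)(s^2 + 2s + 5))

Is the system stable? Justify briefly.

stable

The poles can be read from the denominator factors: s = -4 + 4j, -4 - 4j, -1 + 2j, -1 - 2j.
Since all poles lie strictly in the left half-plane, the system is stable.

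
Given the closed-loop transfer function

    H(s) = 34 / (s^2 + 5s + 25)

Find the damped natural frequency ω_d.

Comparing s^2 + 5s + 25 to s^2 + 2ζωₙs + ωₙ²: ωₙ = 5 rad/s and ζ = 5/(2·5) = 0.5.
ζωₙ = 5/2 = 2.5, so ω_d = ωₙ√(1−ζ²) = √(ωₙ² − (ζωₙ)²) = √(25 − 2.5²) = √18.75 ≈ 4.330 rad/s.

ω_d ≈ 4.330 rad/s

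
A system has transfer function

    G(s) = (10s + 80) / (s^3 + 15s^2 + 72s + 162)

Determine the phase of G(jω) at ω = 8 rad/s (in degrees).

∠G(j8) ≈ -130.4°

At s = j8: numerator = 80 + j80, denominator = -798 + j64.
∠G = ∠num − ∠den = 45° − (175.41°) = -130.4°.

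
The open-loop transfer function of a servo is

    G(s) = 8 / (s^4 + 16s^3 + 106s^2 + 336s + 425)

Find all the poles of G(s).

s = -4 ± j, -4 ± 3j

The poles are the roots of the denominator s^4 + 16s^3 + 106s^2 + 336s + 425 = 0.
No real roots exist; factor into two real quadratics: (s^2 + 8s + 17)(s^2 + 8s + 25) = 0.
Each quadratic gives a conjugate pair via the quadratic formula.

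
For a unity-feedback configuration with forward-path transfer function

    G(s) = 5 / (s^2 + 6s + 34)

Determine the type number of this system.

The denominator has no factor of s at the origin — no free integrator — so this is a Type 0 system.

Type 0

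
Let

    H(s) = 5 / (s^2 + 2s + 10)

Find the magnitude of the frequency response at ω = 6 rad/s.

|H(j6)| ≈ 0.1746

Substitute s = j6: numerator = 5, denominator = -26 + j12.
|H(j6)| = |5| / |-26 + j12| = 5 / 28.636 ≈ 0.1746.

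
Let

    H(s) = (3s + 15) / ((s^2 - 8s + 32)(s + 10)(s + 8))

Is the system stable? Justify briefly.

The poles can be read from the denominator factors: s = 4 ± 4j, -10, -8.
Since the pole(s) at s = 4 ± 4j lie in the right half-plane, the system is unstable.

unstable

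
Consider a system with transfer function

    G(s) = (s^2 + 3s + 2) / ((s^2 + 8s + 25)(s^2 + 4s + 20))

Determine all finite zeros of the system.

s = -2, -1

Set the numerator to zero: s^2 + 3s + 2 = 0.
Factoring: (s + 2)(s + 1) = 0.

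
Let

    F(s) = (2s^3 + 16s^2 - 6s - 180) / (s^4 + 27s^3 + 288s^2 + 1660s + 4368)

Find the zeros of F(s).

Set the numerator to zero: 2s^3 + 16s^2 - 6s - 180 = 0, i.e. 2·(s^3 + 8s^2 - 3s - 90) = 0.
Factoring: (s + 6)(s - 3)(s + 5) = 0.

s = -6, 3, -5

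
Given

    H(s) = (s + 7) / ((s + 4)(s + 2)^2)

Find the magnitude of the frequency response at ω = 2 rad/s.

|H(j2)| ≈ 0.2035

Substitute s = j2: numerator = 7 + j2, denominator = -16 + j32.
|H(j2)| = |7 + j2| / |-16 + j32| = 7.2801 / 35.777 ≈ 0.2035.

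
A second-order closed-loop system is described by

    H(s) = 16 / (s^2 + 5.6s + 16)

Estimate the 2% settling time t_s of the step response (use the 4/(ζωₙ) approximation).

t_s ≈ 1.429 s

Comparing s^2 + 5.6s + 16 to s^2 + 2ζωₙs + ωₙ²: ωₙ = 4 rad/s and ζ = 5.6/(2·4) = 0.7.
ζωₙ = 5.6/2 = 2.8, so t_s ≈ 4/(ζωₙ) = 4/2.8 ≈ 1.429 s.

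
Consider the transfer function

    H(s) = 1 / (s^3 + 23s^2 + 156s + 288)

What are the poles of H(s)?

s = -8, -12, -3

The poles are the roots of the denominator s^3 + 23s^2 + 156s + 288 = 0.
Trying s = -8: the polynomial evaluates to 0, so (s + 8) is a factor.
Dividing out leaves s^2 + 15s + 36 = 0.
Factoring the quadratic: (s + 12)(s + 3) = 0.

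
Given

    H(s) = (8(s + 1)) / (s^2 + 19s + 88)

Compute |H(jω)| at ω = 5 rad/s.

Substitute s = j5: numerator = 8 + j40, denominator = 63 + j95.
|H(j5)| = |8 + j40| / |63 + j95| = 40.792 / 113.99 ≈ 0.3579.

|H(j5)| ≈ 0.3579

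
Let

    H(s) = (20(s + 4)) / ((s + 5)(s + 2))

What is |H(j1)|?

Substitute s = j1: numerator = 80 + j20, denominator = 9 + j7.
|H(j1)| = |80 + j20| / |9 + j7| = 82.462 / 11.402 ≈ 7.232.

|H(j1)| ≈ 7.232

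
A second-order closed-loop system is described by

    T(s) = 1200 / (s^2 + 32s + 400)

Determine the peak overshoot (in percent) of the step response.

%OS ≈ 1.52%

Comparing s^2 + 32s + 400 to s^2 + 2ζωₙs + ωₙ²: ωₙ = 20 rad/s and ζ = 32/(2·20) = 0.8.
%OS = 100·exp(−πζ/√(1−ζ²)) = 100·exp(−π·0.8/√(1−0.8²)) ≈ 1.52%.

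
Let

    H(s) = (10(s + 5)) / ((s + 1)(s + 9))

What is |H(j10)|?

|H(j10)| ≈ 0.8269

Substitute s = j10: numerator = 50 + j100, denominator = -91 + j100.
|H(j10)| = |50 + j100| / |-91 + j100| = 111.80 / 135.21 ≈ 0.8269.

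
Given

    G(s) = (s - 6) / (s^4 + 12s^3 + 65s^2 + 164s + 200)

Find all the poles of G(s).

s = -2 ± 2j, -4 ± 3j

The poles are the roots of the denominator s^4 + 12s^3 + 65s^2 + 164s + 200 = 0.
No real roots exist; factor into two real quadratics: (s^2 + 4s + 8)(s^2 + 8s + 25) = 0.
Each quadratic gives a conjugate pair via the quadratic formula.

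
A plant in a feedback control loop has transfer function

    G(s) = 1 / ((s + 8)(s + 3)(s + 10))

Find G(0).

G(0) = 1/240 ≈ 0.004167

At s = 0 each factor (s + a) contributes a and each (s^2 + bs + c) contributes c.
G(0) = 1·1 / ((8) · (3) · (10)) = 1/240 = 1/240.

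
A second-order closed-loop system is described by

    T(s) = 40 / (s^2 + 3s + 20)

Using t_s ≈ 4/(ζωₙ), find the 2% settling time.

t_s ≈ 2.667 s

Comparing s^2 + 3s + 20 to s^2 + 2ζωₙs + ωₙ²: ωₙ = √20 ≈ 4.472 rad/s and ζ = 3/(2·√20) ≈ 0.3354.
ζωₙ = 3/2 = 1.5, so t_s ≈ 4/(ζωₙ) = 4/1.5 ≈ 2.667 s.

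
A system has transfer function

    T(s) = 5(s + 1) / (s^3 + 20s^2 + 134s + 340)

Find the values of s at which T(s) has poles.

The poles are the roots of the denominator s^3 + 20s^2 + 134s + 340 = 0.
Trying s = -10: the polynomial evaluates to 0, so (s + 10) is a factor.
Dividing out leaves s^2 + 10s + 34 = 0.
The quadratic formula then gives s = -5 ± 3j.

s = -5 ± 3j, -10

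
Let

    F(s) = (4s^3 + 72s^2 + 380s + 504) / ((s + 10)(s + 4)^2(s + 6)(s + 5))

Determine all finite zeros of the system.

s = -7, -9, -2

Set the numerator to zero: 4s^3 + 72s^2 + 380s + 504 = 0, i.e. 4·(s^3 + 18s^2 + 95s + 126) = 0.
Factoring: (s + 7)(s + 9)(s + 2) = 0.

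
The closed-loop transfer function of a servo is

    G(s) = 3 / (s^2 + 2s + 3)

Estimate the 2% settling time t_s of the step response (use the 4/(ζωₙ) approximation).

Comparing s^2 + 2s + 3 to s^2 + 2ζωₙs + ωₙ²: ωₙ = √3 ≈ 1.732 rad/s and ζ = 2/(2·√3) ≈ 0.5774.
ζωₙ = 2/2 = 1, so t_s ≈ 4/(ζωₙ) = 4/1 = 4 s.

t_s ≈ 4 s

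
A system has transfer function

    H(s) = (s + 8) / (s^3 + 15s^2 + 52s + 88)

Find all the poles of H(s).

s = -2 ± 2j, -11

The poles are the roots of the denominator s^3 + 15s^2 + 52s + 88 = 0.
Trying s = -11: the polynomial evaluates to 0, so (s + 11) is a factor.
Dividing out leaves s^2 + 4s + 8 = 0.
The quadratic formula then gives s = -2 ± 2j.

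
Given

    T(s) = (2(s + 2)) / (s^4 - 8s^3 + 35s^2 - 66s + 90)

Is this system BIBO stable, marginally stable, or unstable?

unstable

The denominator s^4 - 8s^3 + 35s^2 - 66s + 90 factors as (s^2 - 2s + 5)(s^2 - 6s + 18), giving poles at s = 1 ± 2j, 3 ± 3j.
Since the pole(s) at s = 1 ± 2j, 3 ± 3j lie in the right half-plane, the system is unstable.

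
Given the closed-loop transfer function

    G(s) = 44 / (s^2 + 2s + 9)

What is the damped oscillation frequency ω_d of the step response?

ω_d ≈ 2.828 rad/s

Comparing s^2 + 2s + 9 to s^2 + 2ζωₙs + ωₙ²: ωₙ = 3 rad/s and ζ = 2/(2·3) ≈ 0.3333.
ζωₙ = 2/2 = 1, so ω_d = ωₙ√(1−ζ²) = √(ωₙ² − (ζωₙ)²) = √(9 − 1²) = √8 ≈ 2.828 rad/s.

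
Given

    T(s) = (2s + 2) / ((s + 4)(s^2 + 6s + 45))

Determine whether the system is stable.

stable

The poles can be read from the denominator factors: s = -4, -3 ± 6j.
Since all poles lie strictly in the left half-plane, the system is stable.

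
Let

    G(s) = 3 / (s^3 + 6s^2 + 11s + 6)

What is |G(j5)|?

Substitute s = j5: numerator = 3, denominator = -144 - j70.
|G(j5)| = |3| / |-144 - j70| = 3 / 160.11 ≈ 0.01874.

|G(j5)| ≈ 0.01874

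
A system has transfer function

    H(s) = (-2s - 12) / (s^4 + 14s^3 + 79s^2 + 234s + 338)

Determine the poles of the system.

The poles are the roots of the denominator s^4 + 14s^3 + 79s^2 + 234s + 338 = 0.
No real roots exist; factor into two real quadratics: (s^2 + 10s + 26)(s^2 + 4s + 13) = 0.
Each quadratic gives a conjugate pair via the quadratic formula.

s = -5 + j, -5 - j, -2 + 3j, -2 - 3j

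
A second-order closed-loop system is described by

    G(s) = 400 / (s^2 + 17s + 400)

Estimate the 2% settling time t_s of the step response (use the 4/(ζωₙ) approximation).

Comparing s^2 + 17s + 400 to s^2 + 2ζωₙs + ωₙ²: ωₙ = 20 rad/s and ζ = 17/(2·20) = 0.425.
ζωₙ = 17/2 = 8.5, so t_s ≈ 4/(ζωₙ) = 4/8.5 ≈ 0.4706 s.

t_s ≈ 0.4706 s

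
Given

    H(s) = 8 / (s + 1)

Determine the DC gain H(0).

H(0) = 8

At s = 0 each factor (s + a) contributes a and each (s^2 + bs + c) contributes c.
H(0) = 8·1 / ((1)) = 8/1 = 8.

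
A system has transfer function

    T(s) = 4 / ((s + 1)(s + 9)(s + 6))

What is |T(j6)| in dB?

|T(j6)|_dB ≈ -42.9 dB

Substitute s = j6: numerator = 4, denominator = -522 + j198.
|T(j6)| = |4| / |-522 + j198| = 4 / 558.29 ≈ 0.007165.
In decibels: 20·log₁₀(0.007165) ≈ -42.9 dB.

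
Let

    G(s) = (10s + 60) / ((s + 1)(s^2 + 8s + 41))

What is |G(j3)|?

|G(j3)| ≈ 0.5303

Substitute s = j3: numerator = 60 + j30, denominator = -40 + j120.
|G(j3)| = |60 + j30| / |-40 + j120| = 67.082 / 126.49 ≈ 0.5303.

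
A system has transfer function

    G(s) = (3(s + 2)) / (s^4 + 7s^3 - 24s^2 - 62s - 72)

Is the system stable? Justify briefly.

The denominator s^4 + 7s^3 - 24s^2 - 62s - 72 factors as (s^2 + 2s + 2)(s + 9)(s - 4), giving poles at s = -1 + j, -1 - j, -9, 4.
Since the pole(s) at s = 4 lie in the right half-plane, the system is unstable.

unstable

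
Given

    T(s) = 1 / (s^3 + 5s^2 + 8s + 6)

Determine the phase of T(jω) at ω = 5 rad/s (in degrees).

At s = j5: numerator = 1, denominator = -119 - j85.
∠T = ∠num − ∠den = 0° − (-144.46°) = 144.5°.

∠T(j5) ≈ 144.5°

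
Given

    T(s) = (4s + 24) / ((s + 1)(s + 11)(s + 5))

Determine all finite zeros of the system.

Set the numerator to zero: 4s + 24 = 0, i.e. 4·(s + 6) = 0.
So s = -6.

s = -6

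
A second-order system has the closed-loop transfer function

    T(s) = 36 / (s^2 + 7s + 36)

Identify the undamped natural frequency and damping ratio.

Compare the denominator to the standard form s^2 + 2ζωₙs + ωₙ².
ωₙ² = 36, so ωₙ = 6 rad/s.
2ζωₙ = 7, so ζ = 7/(2·6) ≈ 0.5833.

ωₙ = 6 rad/s, ζ ≈ 0.5833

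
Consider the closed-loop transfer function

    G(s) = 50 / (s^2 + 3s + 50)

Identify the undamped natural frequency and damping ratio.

ωₙ ≈ 7.071 rad/s, ζ ≈ 0.2121

Compare the denominator to the standard form s^2 + 2ζωₙs + ωₙ².
ωₙ² = 50, so ωₙ = √50 ≈ 7.071 rad/s.
2ζωₙ = 3, so ζ = 3/(2·√50) ≈ 0.2121.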